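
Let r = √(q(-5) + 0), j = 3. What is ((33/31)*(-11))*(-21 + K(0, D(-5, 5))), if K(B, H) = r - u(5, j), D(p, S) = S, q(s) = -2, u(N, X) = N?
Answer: 9438/31 - 363*I*√2/31 ≈ 304.45 - 16.56*I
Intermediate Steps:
r = I*√2 (r = √(-2 + 0) = √(-2) = I*√2 ≈ 1.4142*I)
K(B, H) = -5 + I*√2 (K(B, H) = I*√2 - 1*5 = I*√2 - 5 = -5 + I*√2)
((33/31)*(-11))*(-21 + K(0, D(-5, 5))) = ((33/31)*(-11))*(-21 + (-5 + I*√2)) = ((33*(1/31))*(-11))*(-26 + I*√2) = ((33/31)*(-11))*(-26 + I*√2) = -363*(-26 + I*√2)/31 = 9438/31 - 363*I*√2/31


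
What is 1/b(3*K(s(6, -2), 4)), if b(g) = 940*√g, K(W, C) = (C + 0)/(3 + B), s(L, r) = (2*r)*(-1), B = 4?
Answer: √21/5640 ≈ 0.00081251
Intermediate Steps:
s(L, r) = -2*r
K(W, C) = C/7 (K(W, C) = (C + 0)/(3 + 4) = C/7)
1/b(3*K(s(6, -2), 4)) = 1/(940*√(3*((⅐)*4))) = 1/(940*√(3*(4/7))) = 1/(940*√(12/7)) = 1/(940*(2*√21/7)) = 1/(1880*√21/7) = √21/5640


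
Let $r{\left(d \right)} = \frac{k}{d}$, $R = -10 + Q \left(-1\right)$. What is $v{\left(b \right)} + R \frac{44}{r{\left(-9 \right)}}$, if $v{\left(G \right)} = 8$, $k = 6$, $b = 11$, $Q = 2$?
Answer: $800$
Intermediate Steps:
$R = -12$ ($R = -10 + 2 \left(-1\right) = -10 - 2 = -12$)
$r{\left(d \right)} = \frac{6}{d}$
$v{\left(b \right)} + R \frac{44}{r{\left(-9 \right)}} = 8 - 12 \frac{44}{6 \frac{1}{-9}} = 8 - 12 \frac{44}{6 \left(- \frac{1}{9}\right)} = 8 - 12 \frac{44}{- \frac{2}{3}} = 8 - 12 \cdot 44 \left(- \frac{3}{2}\right) = 8 - -792 = 8 + 792 = 800$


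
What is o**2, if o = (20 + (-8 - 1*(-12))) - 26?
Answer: 4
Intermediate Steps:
o = -2 (o = (20 + (-8 + 12)) - 26 = (20 + 4) - 26 = 24 - 26 = -2)
o**2 = (-2)**2 = 4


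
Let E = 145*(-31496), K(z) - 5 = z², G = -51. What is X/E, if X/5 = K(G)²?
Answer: -1697809/228346 ≈ -7.4352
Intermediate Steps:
K(z) = 5 + z²
E = -4566920
X = 33956180 (X = 5*(5 + (-51)²)² = 5*(5 + 2601)² = 5*2606² = 5*6791236 = 33956180)
X/E = 33956180/(-4566920) = 33956180*(-1/4566920) = -1697809/228346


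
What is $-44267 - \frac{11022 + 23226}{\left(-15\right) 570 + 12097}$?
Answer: $- \frac{157049297}{3547} \approx -44277.0$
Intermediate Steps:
$-44267 - \frac{11022 + 23226}{\left(-15\right) 570 + 12097} = -44267 - \frac{34248}{-8550 + 12097} = -44267 - \frac{34248}{3547} = - \frac{157049297}{3547}$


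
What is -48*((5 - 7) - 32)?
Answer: 1632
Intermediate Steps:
-48*((5 - 7) - 32) = -48*(-2 - 32) = -48*(-34) = 1632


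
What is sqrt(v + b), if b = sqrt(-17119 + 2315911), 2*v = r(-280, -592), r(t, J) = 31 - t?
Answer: sqrt(622 + 8*sqrt(574698))/2 ≈ 40.886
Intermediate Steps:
v = 311/2 (v = (31 - 1*(-280))/2 = (31 + 280)/2 = (1/2)*311 = 311/2 ≈ 155.50)
b = 2*sqrt(574698) (b = sqrt(2298792) = 2*sqrt(574698) ≈ 1516.2)
sqrt(v + b) = sqrt(311/2 + 2*sqrt(574698))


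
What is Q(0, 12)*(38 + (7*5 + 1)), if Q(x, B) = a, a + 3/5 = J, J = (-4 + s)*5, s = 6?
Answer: 3478/5 ≈ 695.60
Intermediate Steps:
J = 10 (J = (-4 + 6)*5 = 2*5 = 10)
a = 47/5 (a = -3/5 + 10 = 47/5 ≈ 9.4000)
Q(x, B) = 47/5
Q(0, 12)*(38 + (7*5 + 1)) = 47*(38 + (7*5 + 1))/5 = 47*(38 + (35 + 1))/5 = 47*(38 + 36)/5 = (47/5)*74 = 3478/5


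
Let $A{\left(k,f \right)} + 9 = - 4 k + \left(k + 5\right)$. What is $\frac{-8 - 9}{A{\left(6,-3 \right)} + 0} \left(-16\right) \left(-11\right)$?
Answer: $136$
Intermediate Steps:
$A{\left(k,f \right)} = -4 - 3 k$ ($A{\left(k,f \right)} = -9 - \left(-5 + 3 k\right) = -4 - 3 k$)
$\frac{-8 - 9}{A{\left(6,-3 \right)} + 0} \left(-16\right) \left(-11\right) = \frac{-8 - 9}{\left(-4 - 18\right) + 0} \left(-16\right) \left(-11\right) = - \frac{17}{\left(-4 - 18\right) + 0} \left(-16\right) \left(-11\right) = - \frac{17}{-22 + 0} \left(-16\right) \left(-11\right) = - \frac{17}{-22} \left(-16\right) \left(-11\right) = \left(-17\right) \left(- \frac{1}{22}\right) \left(-16\right) \left(-11\right) = \frac{17}{22} \left(-16\right) \left(-11\right) = \left(- \frac{136}{11}\right) \left(-11\right) = 136$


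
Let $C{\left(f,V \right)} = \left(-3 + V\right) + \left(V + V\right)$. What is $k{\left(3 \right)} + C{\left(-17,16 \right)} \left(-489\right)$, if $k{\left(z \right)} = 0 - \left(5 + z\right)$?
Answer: $-22013$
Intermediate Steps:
$C{\left(f,V \right)} = -3 + 3 V$ ($C{\left(f,V \right)} = \left(-3 + V\right) + 2 V = -3 + 3 V$)
$k{\left(z \right)} = -5 - z$
$k{\left(3 \right)} + C{\left(-17,16 \right)} \left(-489\right) = \left(-5 - 3\right) + \left(-3 + 3 \cdot 16\right) \left(-489\right) = \left(-5 - 3\right) + \left(-3 + 48\right) \left(-489\right) = -8 + 45 \left(-489\right) = -8 - 22005 = -22013$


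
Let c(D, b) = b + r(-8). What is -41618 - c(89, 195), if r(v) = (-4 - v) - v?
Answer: -41825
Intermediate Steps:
r(v) = -4 - 2*v
c(D, b) = 12 + b (c(D, b) = b + (-4 - 2*(-8)) = b + (-4 + 16) = b + 12 = 12 + b)
-41618 - c(89, 195) = -41618 - (12 + 195) = -41618 - 1*207 = -41618 - 207 = -41825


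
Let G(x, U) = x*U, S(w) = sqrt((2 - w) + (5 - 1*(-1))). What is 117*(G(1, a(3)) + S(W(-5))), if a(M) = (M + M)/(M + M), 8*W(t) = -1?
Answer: 117 + 117*sqrt(130)/4 ≈ 450.50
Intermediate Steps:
W(t) = -1/8 (W(t) = (1/8)*(-1) = -1/8)
a(M) = 1 (a(M) = (2*M)/((2*M)) = (2*M)*(1/(2*M)) = 1)
S(w) = sqrt(8 - w) (S(w) = sqrt((2 - w) + (5 + 1)) = sqrt((2 - w) + 6) = sqrt(8 - w))
G(x, U) = U*x
117*(G(1, a(3)) + S(W(-5))) = 117*(1*1 + sqrt(8 - 1*(-1/8))) = 117*(1 + sqrt(8 + 1/8)) = 117*(1 + sqrt(65/8)) = 117*(1 + sqrt(130)/4) = 117 + 117*sqrt(130)/4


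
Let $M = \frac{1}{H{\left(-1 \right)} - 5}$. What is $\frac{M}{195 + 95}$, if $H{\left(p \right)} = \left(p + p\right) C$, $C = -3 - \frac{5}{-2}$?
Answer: $- \frac{1}{1160} \approx -0.00086207$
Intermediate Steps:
$C = - \frac{1}{2}$ ($C = -3 - 5 \left(- \frac{1}{2}\right) = -3 - - \frac{5}{2} = -3 + \frac{5}{2} = - \frac{1}{2} \approx -0.5$)
$H{\left(p \right)} = - p$ ($H{\left(p \right)} = \left(p + p\right) \left(- \frac{1}{2}\right) = 2 p \left(- \frac{1}{2}\right) = - p$)
$M = - \frac{1}{4}$ ($M = \frac{1}{\left(-1\right) \left(-1\right) - 5} = \frac{1}{1 - 5} = \frac{1}{-4} = - \frac{1}{4} \approx -0.25$)
$\frac{M}{195 + 95} = \frac{1}{195 + 95} \left(- \frac{1}{4}\right) = \frac{1}{290} \left(- \frac{1}{4}\right) = - \frac{1}{1160}$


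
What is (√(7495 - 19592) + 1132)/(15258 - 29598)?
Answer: -283/3585 - I*√12097/14340 ≈ -0.07894 - 0.0076699*I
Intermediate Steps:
(√(7495 - 19592) + 1132)/(15258 - 29598) = (√(-12097) + 1132)/(-14340) = (I*√12097 + 1132)*(-1/14340) = (1132 + I*√12097)*(-1/14340) = -283/3585 - I*√12097/14340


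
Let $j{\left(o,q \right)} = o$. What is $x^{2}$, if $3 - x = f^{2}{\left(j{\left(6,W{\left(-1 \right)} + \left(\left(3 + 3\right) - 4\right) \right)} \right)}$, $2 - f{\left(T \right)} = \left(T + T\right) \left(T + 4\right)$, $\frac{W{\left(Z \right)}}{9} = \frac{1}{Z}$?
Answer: $193794241$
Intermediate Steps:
$W{\left(Z \right)} = \frac{9}{Z}$
$f{\left(T \right)} = 2 - 2 T \left(4 + T\right)$ ($f{\left(T \right)} = 2 - \left(T + T\right) \left(T + 4\right) = 2 - 2 T \left(4 + T\right)$)
$x = -13921$ ($x = 3 - \left(2 - 48 - 2 \cdot 6^{2}\right)^{2} = 3 - \left(2 - 48 - 72\right)^{2} = 3 - \left(-118\right)^{2} = 3 - 13924 = -13921$)
$x^{2} = \left(-13921\right)^{2} = 193794241$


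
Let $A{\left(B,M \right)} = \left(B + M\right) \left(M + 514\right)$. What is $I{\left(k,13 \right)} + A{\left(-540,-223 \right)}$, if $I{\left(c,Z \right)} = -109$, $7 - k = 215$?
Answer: $-222142$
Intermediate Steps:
$k = -208$ ($k = 7 - 215 = -208$)
$A{\left(B,M \right)} = \left(514 + M\right) \left(B + M\right)$ ($A{\left(B,M \right)} = \left(B + M\right) \left(514 + M\right) = \left(514 + M\right) \left(B + M\right)$)
$I{\left(k,13 \right)} + A{\left(-540,-223 \right)} = -109 + \left(\left(-223\right)^{2} + 514 \left(-540\right) + 514 \left(-223\right) - -120420\right) = -109 + \left(49729 - 277560 - 114622 + 120420\right) = -109 - 222033 = -222142$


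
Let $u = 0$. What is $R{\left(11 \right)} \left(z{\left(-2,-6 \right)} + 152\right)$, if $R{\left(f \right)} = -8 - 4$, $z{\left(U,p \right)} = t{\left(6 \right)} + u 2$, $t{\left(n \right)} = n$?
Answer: $-1896$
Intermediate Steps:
$z{\left(U,p \right)} = 6$ ($z{\left(U,p \right)} = 6 + 0 \cdot 2 = 6 + 0 = 6$)
$R{\left(f \right)} = -12$
$R{\left(11 \right)} \left(z{\left(-2,-6 \right)} + 152\right) = - 12 \left(6 + 152\right) = \left(-12\right) 158 = -1896$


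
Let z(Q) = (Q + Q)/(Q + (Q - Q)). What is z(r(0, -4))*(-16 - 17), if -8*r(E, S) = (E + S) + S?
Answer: -66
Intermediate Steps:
r(E, S) = -S/4 - E/8 (r(E, S) = -((E + S) + S)/8 = -(E + 2*S)/8 = -S/4 - E/8)
z(Q) = 2 (z(Q) = (2*Q)/(Q + 0) = (2*Q)/Q = 2)
z(r(0, -4))*(-16 - 17) = 2*(-16 - 17) = 2*(-33) = -66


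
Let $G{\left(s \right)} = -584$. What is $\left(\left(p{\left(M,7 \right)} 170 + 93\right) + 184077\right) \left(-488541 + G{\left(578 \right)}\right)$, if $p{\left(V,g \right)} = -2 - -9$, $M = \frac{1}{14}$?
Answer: $-90664210000$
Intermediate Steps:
$M = \frac{1}{14} \approx 0.071429$
$p{\left(V,g \right)} = 7$ ($p{\left(V,g \right)} = -2 + 9 = 7$)
$\left(\left(p{\left(M,7 \right)} 170 + 93\right) + 184077\right) \left(-488541 + G{\left(578 \right)}\right) = \left(\left(7 \cdot 170 + 93\right) + 184077\right) \left(-488541 - 584\right) = \left(\left(1190 + 93\right) + 184077\right) \left(-489125\right) = \left(1283 + 184077\right) \left(-489125\right) = 185360 \left(-489125\right) = -90664210000$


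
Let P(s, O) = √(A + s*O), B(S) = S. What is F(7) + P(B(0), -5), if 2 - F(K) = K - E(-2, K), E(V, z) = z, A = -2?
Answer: 2 + I*√2 ≈ 2.0 + 1.4142*I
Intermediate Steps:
F(K) = 2 (F(K) = 2 - (K - K) = 2 - 1*0 = 2 + 0 = 2)
P(s, O) = √(-2 + O*s) (P(s, O) = √(-2 + s*O) = √(-2 + O*s))
F(7) + P(B(0), -5) = 2 + √(-2 - 5*0) = 2 + √(-2 + 0) = 2 + √(-2) = 2 + I*√2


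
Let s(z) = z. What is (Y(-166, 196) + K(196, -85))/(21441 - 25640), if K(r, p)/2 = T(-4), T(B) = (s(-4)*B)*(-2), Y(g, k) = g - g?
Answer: 64/4199 ≈ 0.015242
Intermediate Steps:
Y(g, k) = 0
T(B) = 8*B (T(B) = -4*B*(-2) = 8*B)
K(r, p) = -64 (K(r, p) = 2*(8*(-4)) = 2*(-32) = -64)
(Y(-166, 196) + K(196, -85))/(21441 - 25640) = (0 - 64)/(21441 - 25640) = -64/(-4199) = -64*(-1/4199) = 64/4199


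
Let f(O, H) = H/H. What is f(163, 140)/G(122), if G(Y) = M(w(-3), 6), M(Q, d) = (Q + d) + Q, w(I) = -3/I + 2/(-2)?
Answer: 1/6 ≈ 0.16667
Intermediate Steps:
w(I) = -1 - 3/I (w(I) = -3/I + 2*(-1/2) = -3/I - 1 = -1 - 3/I)
f(O, H) = 1
M(Q, d) = d + 2*Q
G(Y) = 6 (G(Y) = 6 + 2*((-3 - 1*(-3))/(-3)) = 6 + 2*(-(-3 + 3)/3) = 6 + 2*(-1/3*0) = 6 + 2*0 = 6 + 0 = 6)
f(163, 140)/G(122) = 1/6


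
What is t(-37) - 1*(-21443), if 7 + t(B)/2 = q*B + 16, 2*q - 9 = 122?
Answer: 16614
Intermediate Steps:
q = 131/2 (q = 9/2 + (½)*122 = 9/2 + 61 = 131/2 ≈ 65.500)
t(B) = 18 + 131*B (t(B) = -14 + 2*(131*B/2 + 16) = -14 + 2*(16 + 131*B/2) = -14 + (32 + 131*B) = 18 + 131*B)
t(-37) - 1*(-21443) = (18 + 131*(-37)) - 1*(-21443) = (18 - 4847) + 21443 = -4829 + 21443 = 16614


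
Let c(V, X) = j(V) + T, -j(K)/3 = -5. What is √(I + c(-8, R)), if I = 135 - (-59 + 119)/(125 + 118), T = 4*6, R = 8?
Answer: √14074/9 ≈ 13.182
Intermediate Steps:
j(K) = 15 (j(K) = -3*(-5) = 15)
T = 24
I = 10915/81 (I = 135 - 60/243 = 135 - 1*20/81 = 135 - 20/81 = 10915/81 ≈ 134.75)
c(V, X) = 39 (c(V, X) = 15 + 24 = 39)
√(I + c(-8, R)) = √(10915/81 + 39) = √(14074/81) = √14074/9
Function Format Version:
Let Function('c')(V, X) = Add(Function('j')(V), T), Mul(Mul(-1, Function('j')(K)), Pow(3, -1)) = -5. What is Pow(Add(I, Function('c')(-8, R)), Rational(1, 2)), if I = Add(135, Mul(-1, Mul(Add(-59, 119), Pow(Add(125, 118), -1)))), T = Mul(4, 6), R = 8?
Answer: Mul(Rational(1, 9), Pow(14074, Rational(1, 2))) ≈ 13.182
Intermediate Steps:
Function('j')(K) = 15 (Function('j')(K) = Mul(-3, -5) = 15)
T = 24
I = Rational(10915, 81) (I = Add(135, Mul(-1, Mul(60, Pow(243, -1)))) = Add(135, Mul(-1, Mul(60, Rational(1, 243)))) = Add(135, Mul(-1, Rational(20, 81))) = Add(135, Rational(-20, 81)) = Rational(10915, 81) ≈ 134.75)
Function('c')(V, X) = 39 (Function('c')(V, X) = Add(15, 24) = 39)
Pow(Add(I, Function('c')(-8, R)), Rational(1, 2)) = Pow(Add(Rational(10915, 81), 39), Rational(1, 2)) = Pow(Rational(14074, 81), Rational(1, 2)) = Mul(Rational(1, 9), Pow(14074, Rational(1, 2)))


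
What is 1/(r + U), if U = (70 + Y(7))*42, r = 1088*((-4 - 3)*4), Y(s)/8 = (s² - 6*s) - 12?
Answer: -1/29204 ≈ -3.4242e-5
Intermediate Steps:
Y(s) = -96 - 48*s + 8*s² (Y(s) = 8*((s² - 6*s) - 12) = 8*(-12 + s² - 6*s) = -96 - 48*s + 8*s²)
r = -30464 (r = 1088*(-7*4) = 1088*(-28) = -30464)
U = 1260 (U = (70 + (-96 - 48*7 + 8*7²))*42 = (70 + (-96 - 336 + 8*49))*42 = (70 + (-96 - 336 + 392))*42 = (70 - 40)*42 = 30*42 = 1260)
1/(r + U) = 1/(-30464 + 1260) = 1/(-29204) = -1/29204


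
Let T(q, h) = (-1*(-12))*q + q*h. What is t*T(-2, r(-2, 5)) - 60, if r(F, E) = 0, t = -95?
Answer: 2220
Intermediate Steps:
T(q, h) = 12*q + h*q
t*T(-2, r(-2, 5)) - 60 = -(-190)*(12 + 0) - 60 = -(-190)*12 - 60 = -95*(-24) - 60 = 2280 - 60 = 2220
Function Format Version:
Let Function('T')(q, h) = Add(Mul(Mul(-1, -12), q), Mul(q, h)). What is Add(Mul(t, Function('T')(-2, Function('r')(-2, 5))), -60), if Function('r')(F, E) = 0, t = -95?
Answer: 2220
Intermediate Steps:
Function('T')(q, h) = Add(Mul(12, q), Mul(h, q))
Add(Mul(t, Function('T')(-2, Function('r')(-2, 5))), -60) = Add(Mul(-95, Mul(-2, Add(12, 0))), -60) = Add(Mul(-95, Mul(-2, 12)), -60) = Add(Mul(-95, -24), -60) = Add(2280, -60) = 2220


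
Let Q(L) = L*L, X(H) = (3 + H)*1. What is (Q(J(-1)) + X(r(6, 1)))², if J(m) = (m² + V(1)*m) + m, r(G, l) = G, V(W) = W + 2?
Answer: 324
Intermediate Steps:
V(W) = 2 + W
X(H) = 3 + H
J(m) = m² + 4*m (J(m) = (m² + (2 + 1)*m) + m = (m² + 3*m) + m = m² + 4*m)
Q(L) = L²
(Q(J(-1)) + X(r(6, 1)))² = ((-(4 - 1))² + (3 + 6))² = ((-1*3)² + 9)² = ((-3)² + 9)² = (9 + 9)² = 18² = 324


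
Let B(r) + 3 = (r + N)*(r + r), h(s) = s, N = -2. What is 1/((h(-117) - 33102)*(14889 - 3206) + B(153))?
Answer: -1/388051374 ≈ -2.5770e-9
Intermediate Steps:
B(r) = -3 + 2*r*(-2 + r) (B(r) = -3 + (r - 2)*(r + r) = -3 + (-2 + r)*(2*r) = -3 + 2*r*(-2 + r))
1/((h(-117) - 33102)*(14889 - 3206) + B(153)) = 1/((-117 - 33102)*(14889 - 3206) + (-3 - 4*153 + 2*153**2)) = 1/(-33219*11683 + (-3 - 612 + 2*23409)) = 1/(-388097577 + (-3 - 612 + 46818)) = 1/(-388097577 + 46203) = 1/(-388051374) = -1/388051374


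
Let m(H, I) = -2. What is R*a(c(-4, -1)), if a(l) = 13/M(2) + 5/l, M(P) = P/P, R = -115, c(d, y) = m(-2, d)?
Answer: -2415/2 ≈ -1207.5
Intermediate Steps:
c(d, y) = -2
M(P) = 1
a(l) = 13 + 5/l (a(l) = 13/1 + 5/l = 13*1 + 5/l = 13 + 5/l)
R*a(c(-4, -1)) = -115*(13 + 5/(-2)) = -115*(13 + 5*(-½)) = -115*(13 - 5/2) = -115*21/2 = -2415/2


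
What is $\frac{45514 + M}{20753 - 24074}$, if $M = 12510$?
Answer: $- \frac{58024}{3321} \approx -17.472$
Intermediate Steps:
$\frac{45514 + M}{20753 - 24074} = \frac{45514 + 12510}{20753 - 24074} = \frac{58024}{-3321} = 58024 \left(- \frac{1}{3321}\right) = - \frac{58024}{3321}$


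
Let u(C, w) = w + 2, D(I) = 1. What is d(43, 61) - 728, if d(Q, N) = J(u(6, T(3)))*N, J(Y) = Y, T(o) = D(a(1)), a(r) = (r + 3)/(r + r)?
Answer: -545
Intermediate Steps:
a(r) = (3 + r)/(2*r) (a(r) = (3 + r)/((2*r)) = (3 + r)*(1/(2*r)) = (3 + r)/(2*r))
T(o) = 1
u(C, w) = 2 + w
d(Q, N) = 3*N (d(Q, N) = (2 + 1)*N = 3*N)
d(43, 61) - 728 = 3*61 - 728 = 183 - 728 = -545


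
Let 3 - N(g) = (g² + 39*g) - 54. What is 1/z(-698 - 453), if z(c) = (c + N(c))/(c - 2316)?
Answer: 3467/1281006 ≈ 0.0027065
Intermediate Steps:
N(g) = 57 - g² - 39*g (N(g) = 3 - ((g² + 39*g) - 54) = 3 - (-54 + g² + 39*g) = 3 + (54 - g² - 39*g) = 57 - g² - 39*g)
z(c) = (57 - c² - 38*c)/(-2316 + c) (z(c) = (c + (57 - c² - 39*c))/(c - 2316) = (57 - c² - 38*c)/(-2316 + c))
1/z(-698 - 453) = 1/((57 - (-698 - 453)² - 38*(-698 - 453))/(-2316 + (-698 - 453))) = 1/((57 - 1*(-1151)² - 38*(-1151))/(-2316 - 1151)) = 1/((57 - 1*1324801 + 43738)/(-3467)) = 1/(-(57 - 1324801 + 43738)/3467) = 1/(-1/3467*(-1281006)) = 1/(1281006/3467) = 3467/1281006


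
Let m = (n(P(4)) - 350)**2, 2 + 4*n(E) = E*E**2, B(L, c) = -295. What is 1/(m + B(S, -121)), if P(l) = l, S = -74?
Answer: 4/446381 ≈ 8.9610e-6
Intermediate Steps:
n(E) = -1/2 + E**3/4 (n(E) = -1/2 + (E*E**2)/4 = -1/2 + E**3/4)
m = 447561/4 (m = ((-1/2 + (1/4)*4**3) - 350)**2 = ((-1/2 + (1/4)*64) - 350)**2 = ((-1/2 + 16) - 350)**2 = (31/2 - 350)**2 = (-669/2)**2 = 447561/4 ≈ 1.1189e+5)
1/(m + B(S, -121)) = 1/(447561/4 - 295) = 1/(446381/4) = 4/446381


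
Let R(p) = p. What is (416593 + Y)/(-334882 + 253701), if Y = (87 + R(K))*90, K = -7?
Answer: -423793/81181 ≈ -5.2203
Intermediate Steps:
Y = 7200 (Y = (87 - 7)*90 = 80*90 = 7200)
(416593 + Y)/(-334882 + 253701) = (416593 + 7200)/(-334882 + 253701) = 423793/(-81181) = 423793*(-1/81181) = -423793/81181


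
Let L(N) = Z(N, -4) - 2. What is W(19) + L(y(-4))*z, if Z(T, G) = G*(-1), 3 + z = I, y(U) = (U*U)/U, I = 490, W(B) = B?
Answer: 993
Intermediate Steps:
y(U) = U (y(U) = U**2/U = U)
z = 487 (z = -3 + 490 = 487)
Z(T, G) = -G
L(N) = 2 (L(N) = -1*(-4) - 2 = 4 - 2 = 2)
W(19) + L(y(-4))*z = 19 + 2*487 = 19 + 974 = 993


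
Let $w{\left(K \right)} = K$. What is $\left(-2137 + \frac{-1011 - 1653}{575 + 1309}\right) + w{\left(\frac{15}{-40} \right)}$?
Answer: $- \frac{2686319}{1256} \approx -2138.8$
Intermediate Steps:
$\left(-2137 + \frac{-1011 - 1653}{575 + 1309}\right) + w{\left(\frac{15}{-40} \right)} = \left(-2137 + \frac{-1011 - 1653}{575 + 1309}\right) + \frac{15}{-40} = \left(-2137 - \frac{2664}{1884}\right) + 15 \left(- \frac{1}{40}\right) = \left(-2137 - \frac{222}{157}\right) - \frac{3}{8} = - \frac{335731}{157} - \frac{3}{8} = - \frac{2686319}{1256}$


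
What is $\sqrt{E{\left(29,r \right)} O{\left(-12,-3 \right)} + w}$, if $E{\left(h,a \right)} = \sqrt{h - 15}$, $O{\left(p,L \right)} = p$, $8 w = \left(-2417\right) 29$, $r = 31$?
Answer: $\frac{\sqrt{-140186 - 192 \sqrt{14}}}{4} \approx 93.843 i$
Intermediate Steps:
$w = - \frac{70093}{8}$ ($w = \frac{\left(-2417\right) 29}{8} = \frac{1}{8} \left(-70093\right) = - \frac{70093}{8} \approx -8761.6$)
$E{\left(h,a \right)} = \sqrt{-15 + h}$
$\sqrt{E{\left(29,r \right)} O{\left(-12,-3 \right)} + w} = \sqrt{\sqrt{-15 + 29} \left(-12\right) - \frac{70093}{8}} = \sqrt{\sqrt{14} \left(-12\right) - \frac{70093}{8}} = \sqrt{- 12 \sqrt{14} - \frac{70093}{8}} = \sqrt{- \frac{70093}{8} - 12 \sqrt{14}}$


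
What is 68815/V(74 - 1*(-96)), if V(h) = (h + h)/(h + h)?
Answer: 68815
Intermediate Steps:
V(h) = 1 (V(h) = (2*h)/((2*h)) = (2*h)*(1/(2*h)) = 1)
68815/V(74 - 1*(-96)) = 68815/1 = 68815*1 = 68815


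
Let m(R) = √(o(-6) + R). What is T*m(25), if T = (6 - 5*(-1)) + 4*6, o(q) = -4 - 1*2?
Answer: 35*√19 ≈ 152.56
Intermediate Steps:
o(q) = -6 (o(q) = -4 - 2 = -6)
m(R) = √(-6 + R)
T = 35 (T = (6 + 5) + 24 = 11 + 24 = 35)
T*m(25) = 35*√(-6 + 25) = 35*√19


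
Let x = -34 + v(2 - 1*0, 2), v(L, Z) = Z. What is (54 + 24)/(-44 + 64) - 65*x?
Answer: 20839/10 ≈ 2083.9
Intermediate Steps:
x = -32 (x = -34 + 2 = -32)
(54 + 24)/(-44 + 64) - 65*x = (54 + 24)/(-44 + 64) - 65*(-32) = 78/20 + 2080 = 78*(1/20) + 2080 = 39/10 + 2080 = 20839/10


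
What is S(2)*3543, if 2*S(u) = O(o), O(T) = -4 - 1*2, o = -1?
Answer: -10629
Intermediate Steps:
O(T) = -6 (O(T) = -4 - 2 = -6)
S(u) = -3 (S(u) = (1/2)*(-6) = -3)
S(2)*3543 = -3*3543 = -10629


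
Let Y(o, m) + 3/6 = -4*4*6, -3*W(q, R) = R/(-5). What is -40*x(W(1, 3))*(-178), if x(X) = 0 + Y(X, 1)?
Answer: -687080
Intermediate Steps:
W(q, R) = R/15 (W(q, R) = -R/(3*(-5)) = -R*(-1)/(3*5) = -(-1)*R/15 = R/15)
Y(o, m) = -193/2 (Y(o, m) = -1/2 - 4*4*6 = -1/2 - 16*6 = -1/2 - 96 = -193/2)
x(X) = -193/2 (x(X) = 0 - 193/2 = -193/2)
-40*x(W(1, 3))*(-178) = -40*(-193/2)*(-178) = 3860*(-178) = -687080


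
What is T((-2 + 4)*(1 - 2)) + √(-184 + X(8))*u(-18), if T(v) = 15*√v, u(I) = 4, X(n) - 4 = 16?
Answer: I*(8*√41 + 15*√2) ≈ 72.438*I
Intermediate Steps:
X(n) = 20 (X(n) = 4 + 16 = 20)
T((-2 + 4)*(1 - 2)) + √(-184 + X(8))*u(-18) = 15*√((-2 + 4)*(1 - 2)) + √(-184 + 20)*4 = 15*√(2*(-1)) + √(-164)*4 = 15*√(-2) + (2*I*√41)*4 = 15*(I*√2) + 8*I*√41 = 15*I*√2 + 8*I*√41 = 8*I*√41 + 15*I*√2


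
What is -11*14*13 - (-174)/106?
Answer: -106019/53 ≈ -2000.4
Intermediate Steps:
-11*14*13 - (-174)/106 = -154*13 - (-174)/106 = -2002 - 2*(-87/106) = -2002 + 87/53 = -106019/53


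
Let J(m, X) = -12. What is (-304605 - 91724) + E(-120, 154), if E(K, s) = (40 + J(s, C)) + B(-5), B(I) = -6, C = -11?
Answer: -396307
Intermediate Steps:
E(K, s) = 22 (E(K, s) = (40 - 12) - 6 = 28 - 6 = 22)
(-304605 - 91724) + E(-120, 154) = (-304605 - 91724) + 22 = -396329 + 22 = -396307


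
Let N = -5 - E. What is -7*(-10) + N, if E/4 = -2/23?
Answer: 1503/23 ≈ 65.348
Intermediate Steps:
E = -8/23 (E = 4*(-2/23) = -8/23 ≈ -0.34783)
N = -107/23 (N = -5 - 1*(-8/23) = -5 + 8/23 = -107/23 ≈ -4.6522)
-7*(-10) + N = -7*(-10) - 107/23 = 70 - 107/23 = 1503/23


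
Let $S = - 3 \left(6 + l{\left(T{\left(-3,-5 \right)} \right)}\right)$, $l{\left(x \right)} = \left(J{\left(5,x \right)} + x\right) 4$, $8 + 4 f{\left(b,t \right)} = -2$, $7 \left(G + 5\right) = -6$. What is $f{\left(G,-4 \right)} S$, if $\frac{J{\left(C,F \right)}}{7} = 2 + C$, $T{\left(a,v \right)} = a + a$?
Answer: $1335$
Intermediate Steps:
$G = - \frac{41}{7}$ ($G = -5 + \frac{1}{7} \left(-6\right) = -5 - \frac{6}{7} = - \frac{41}{7} \approx -5.8571$)
$f{\left(b,t \right)} = - \frac{5}{2}$ ($f{\left(b,t \right)} = -2 + \frac{1}{4} \left(-2\right) = -2 - \frac{1}{2} = - \frac{5}{2}$)
$T{\left(a,v \right)} = 2 a$
$J{\left(C,F \right)} = 14 + 7 C$ ($J{\left(C,F \right)} = 7 \left(2 + C\right) = 14 + 7 C$)
$l{\left(x \right)} = 196 + 4 x$ ($l{\left(x \right)} = \left(\left(14 + 7 \cdot 5\right) + x\right) 4 = \left(\left(14 + 35\right) + x\right) 4 = \left(49 + x\right) 4 = 196 + 4 x$)
$S = -534$ ($S = - 3 \left(6 + \left(196 + 4 \cdot 2 \left(-3\right)\right)\right) = - 3 \left(6 + \left(196 + 4 \left(-6\right)\right)\right) = - 3 \left(6 + \left(196 - 24\right)\right) = - 3 \left(6 + 172\right) = \left(-3\right) 178 = -534$)
$f{\left(G,-4 \right)} S = \left(- \frac{5}{2}\right) \left(-534\right) = 1335$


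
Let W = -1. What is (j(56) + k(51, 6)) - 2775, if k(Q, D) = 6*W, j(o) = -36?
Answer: -2817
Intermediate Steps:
k(Q, D) = -6 (k(Q, D) = 6*(-1) = -6)
(j(56) + k(51, 6)) - 2775 = (-36 - 6) - 2775 = -42 - 2775 = -2817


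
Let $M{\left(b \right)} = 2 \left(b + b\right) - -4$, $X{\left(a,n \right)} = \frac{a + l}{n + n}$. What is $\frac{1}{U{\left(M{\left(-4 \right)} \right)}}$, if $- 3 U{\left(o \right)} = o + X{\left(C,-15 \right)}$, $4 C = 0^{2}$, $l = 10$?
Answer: $\frac{9}{37} \approx 0.24324$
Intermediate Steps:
$C = 0$ ($C = \frac{0^{2}}{4} = \frac{1}{4} \cdot 0 = 0$)
$X{\left(a,n \right)} = \frac{10 + a}{2 n}$ ($X{\left(a,n \right)} = \frac{a + 10}{n + n} = \frac{10 + a}{2 n}$)
$M{\left(b \right)} = 4 + 4 b$ ($M{\left(b \right)} = 2 \cdot 2 b + 4 = 4 b + 4 = 4 + 4 b$)
$U{\left(o \right)} = \frac{1}{9} - \frac{o}{3}$ ($U{\left(o \right)} = - \frac{o + \frac{10 + 0}{2 \left(-15\right)}}{3} = - \frac{o + \frac{1}{2} \left(- \frac{1}{15}\right) 10}{3} = - \frac{o - \frac{1}{3}}{3} = - \frac{- \frac{1}{3} + o}{3} = \frac{1}{9} - \frac{o}{3}$)
$\frac{1}{U{\left(M{\left(-4 \right)} \right)}} = \frac{1}{\frac{1}{9} - \frac{4 + 4 \left(-4\right)}{3}} = \frac{1}{\frac{1}{9} - \frac{4 - 16}{3}} = \frac{1}{\frac{1}{9} - -4} = \frac{1}{\frac{1}{9} + 4} = \frac{1}{\frac{37}{9}} = \frac{9}{37}$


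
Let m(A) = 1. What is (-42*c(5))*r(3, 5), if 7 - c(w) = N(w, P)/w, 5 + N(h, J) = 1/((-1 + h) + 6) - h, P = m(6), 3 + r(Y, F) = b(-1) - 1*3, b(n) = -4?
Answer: 18858/5 ≈ 3771.6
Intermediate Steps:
r(Y, F) = -10 (r(Y, F) = -3 + (-4 - 1*3) = -3 + (-4 - 3) = -3 - 7 = -10)
P = 1
N(h, J) = -5 + 1/(5 + h) - h (N(h, J) = -5 + (1/((-1 + h) + 6) - h) = -5 + (1/(5 + h) - h) = -5 + 1/(5 + h) - h)
c(w) = 7 - (-5 + 1/(5 + w) - w)/w
(-42*c(5))*r(3, 5) = -42*(24 + 8*5² + 45*5)/(5*(5 + 5))*(-10) = -42*(24 + 8*25 + 225)/(5*10)*(-10) = -42*(24 + 200 + 225)/(5*10)*(-10) = -42*449/(5*10)*(-10) = -42*449/50*(-10) = -9429/25*(-10) = 18858/5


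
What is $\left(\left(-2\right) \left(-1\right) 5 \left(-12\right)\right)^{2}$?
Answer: $14400$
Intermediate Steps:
$\left(\left(-2\right) \left(-1\right) 5 \left(-12\right)\right)^{2} = \left(2 \cdot 5 \left(-12\right)\right)^{2} = \left(10 \left(-12\right)\right)^{2} = \left(-120\right)^{2} = 14400$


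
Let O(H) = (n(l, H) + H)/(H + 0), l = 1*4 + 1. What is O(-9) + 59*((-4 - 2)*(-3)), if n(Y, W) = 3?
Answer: 3188/3 ≈ 1062.7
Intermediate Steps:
l = 5 (l = 4 + 1 = 5)
O(H) = (3 + H)/H (O(H) = (3 + H)/(H + 0) = (3 + H)/H)
O(-9) + 59*((-4 - 2)*(-3)) = (3 - 9)/(-9) + 59*((-4 - 2)*(-3)) = -1/9*(-6) + 59*(-6*(-3)) = 2/3 + 59*18 = 2/3 + 1062 = 3188/3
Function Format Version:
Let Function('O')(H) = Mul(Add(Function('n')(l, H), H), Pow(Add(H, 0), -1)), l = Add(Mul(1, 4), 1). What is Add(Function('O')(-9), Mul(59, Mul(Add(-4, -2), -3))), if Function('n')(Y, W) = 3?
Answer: Rational(3188, 3) ≈ 1062.7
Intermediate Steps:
l = 5 (l = Add(4, 1) = 5)
Function('O')(H) = Mul(Pow(H, -1), Add(3, H)) (Function('O')(H) = Mul(Add(3, H), Pow(Add(H, 0), -1)) = Mul(Add(3, H), Pow(H, -1)) = Mul(Pow(H, -1), Add(3, H)))
Add(Function('O')(-9), Mul(59, Mul(Add(-4, -2), -3))) = Add(Mul(Pow(-9, -1), Add(3, -9)), Mul(59, Mul(Add(-4, -2), -3))) = Add(Mul(Rational(-1, 9), -6), Mul(59, Mul(-6, -3))) = Add(Rational(2, 3), Mul(59, 18)) = Add(Rational(2, 3), 1062) = Rational(3188, 3)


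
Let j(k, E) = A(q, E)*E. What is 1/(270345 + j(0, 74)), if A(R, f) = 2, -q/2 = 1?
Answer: 1/270493 ≈ 3.6970e-6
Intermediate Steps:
q = -2 (q = -2*1 = -2)
j(k, E) = 2*E
1/(270345 + j(0, 74)) = 1/(270345 + 2*74) = 1/(270345 + 148) = 1/270493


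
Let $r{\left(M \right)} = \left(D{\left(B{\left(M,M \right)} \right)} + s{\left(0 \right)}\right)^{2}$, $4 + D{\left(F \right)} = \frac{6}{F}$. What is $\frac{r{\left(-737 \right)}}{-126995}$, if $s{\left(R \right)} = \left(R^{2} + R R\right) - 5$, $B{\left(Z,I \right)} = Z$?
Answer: $- \frac{44076321}{68979747155} \approx -0.00063897$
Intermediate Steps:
$D{\left(F \right)} = -4 + \frac{6}{F}$
$s{\left(R \right)} = -5 + 2 R^{2}$ ($s{\left(R \right)} = \left(R^{2} + R^{2}\right) - 5 = 2 R^{2} - 5 = -5 + 2 R^{2}$)
$r{\left(M \right)} = \left(-9 + \frac{6}{M}\right)^{2}$ ($r{\left(M \right)} = \left(\left(-4 + \frac{6}{M}\right) - \left(5 - 2 \cdot 0^{2}\right)\right)^{2} = \left(\left(-4 + \frac{6}{M}\right) + \left(-5 + 2 \cdot 0\right)\right)^{2} = \left(\left(-4 + \frac{6}{M}\right) + \left(-5 + 0\right)\right)^{2} = \left(\left(-4 + \frac{6}{M}\right) - 5\right)^{2} = \left(-9 + \frac{6}{M}\right)^{2}$)
$\frac{r{\left(-737 \right)}}{-126995} = \frac{9 \cdot \frac{1}{543169} \left(-2 + 3 \left(-737\right)\right)^{2}}{-126995} = 9 \cdot \frac{1}{543169} \left(-2 - 2211\right)^{2} \left(- \frac{1}{126995}\right) = 9 \cdot \frac{1}{543169} \left(-2213\right)^{2} \left(- \frac{1}{126995}\right) = 9 \cdot \frac{1}{543169} \cdot 4897369 \left(- \frac{1}{126995}\right) = \frac{44076321}{543169} \left(- \frac{1}{126995}\right) = - \frac{44076321}{68979747155}$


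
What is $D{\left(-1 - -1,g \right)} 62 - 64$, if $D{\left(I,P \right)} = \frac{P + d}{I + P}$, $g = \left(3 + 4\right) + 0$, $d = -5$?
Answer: $- \frac{324}{7} \approx -46.286$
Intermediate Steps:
$g = 7$ ($g = 7 + 0 = 7$)
$D{\left(I,P \right)} = \frac{-5 + P}{I + P}$ ($D{\left(I,P \right)} = \frac{P - 5}{I + P} = \frac{-5 + P}{I + P}$)
$D{\left(-1 - -1,g \right)} 62 - 64 = \frac{-5 + 7}{\left(-1 - -1\right) + 7} \cdot 62 - 64 = \frac{1}{\left(-1 + 1\right) + 7} \cdot 2 \cdot 62 - 64 = \frac{1}{0 + 7} \cdot 2 \cdot 62 - 64 = \frac{1}{7} \cdot 2 \cdot 62 - 64 = \frac{2}{7} \cdot 62 - 64 = \frac{124}{7} - 64 = - \frac{324}{7}$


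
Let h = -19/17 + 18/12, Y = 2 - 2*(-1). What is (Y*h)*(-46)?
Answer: -1196/17 ≈ -70.353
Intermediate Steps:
Y = 4 (Y = 2 + 2 = 4)
h = 13/34 (h = -19*1/17 + 18*(1/12) = -19/17 + 3/2 = 13/34 ≈ 0.38235)
(Y*h)*(-46) = (4*(13/34))*(-46) = (26/17)*(-46) = -1196/17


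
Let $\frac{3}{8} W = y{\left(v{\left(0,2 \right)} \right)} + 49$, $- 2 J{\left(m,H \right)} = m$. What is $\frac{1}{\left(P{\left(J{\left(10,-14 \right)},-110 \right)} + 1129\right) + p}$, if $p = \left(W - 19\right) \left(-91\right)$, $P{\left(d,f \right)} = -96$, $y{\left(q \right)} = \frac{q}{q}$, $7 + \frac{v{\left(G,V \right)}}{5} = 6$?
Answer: $- \frac{3}{28114} \approx -0.00010671$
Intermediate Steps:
$v{\left(G,V \right)} = -5$ ($v{\left(G,V \right)} = -35 + 5 \cdot 6 = -35 + 30 = -5$)
$y{\left(q \right)} = 1$
$J{\left(m,H \right)} = - \frac{m}{2}$
$W = \frac{400}{3}$ ($W = \frac{8 \left(1 + 49\right)}{3} = \frac{8}{3} \cdot 50 = \frac{400}{3} \approx 133.33$)
$p = - \frac{31213}{3}$ ($p = \left(\frac{400}{3} - 19\right) \left(-91\right) = \frac{343}{3} \left(-91\right) = - \frac{31213}{3} \approx -10404.0$)
$\frac{1}{\left(P{\left(J{\left(10,-14 \right)},-110 \right)} + 1129\right) + p} = \frac{1}{\left(-96 + 1129\right) - \frac{31213}{3}} = \frac{1}{1033 - \frac{31213}{3}} = \frac{1}{- \frac{28114}{3}} = - \frac{3}{28114}$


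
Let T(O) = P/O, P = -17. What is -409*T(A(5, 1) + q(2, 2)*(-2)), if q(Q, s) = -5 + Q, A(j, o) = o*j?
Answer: 6953/11 ≈ 632.09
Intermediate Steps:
A(j, o) = j*o
T(O) = -17/O
-409*T(A(5, 1) + q(2, 2)*(-2)) = -(-6953)/(5*1 + (-5 + 2)*(-2)) = -(-6953)/(5 - 3*(-2)) = -(-6953)/(5 + 6) = -(-6953)/11 = -409*(-17/11) = 6953/11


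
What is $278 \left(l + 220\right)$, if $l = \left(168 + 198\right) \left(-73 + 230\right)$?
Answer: $16035596$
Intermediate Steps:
$l = 57462$ ($l = 366 \cdot 157 = 57462$)
$278 \left(l + 220\right) = 278 \left(57462 + 220\right) = 278 \cdot 57682 = 16035596$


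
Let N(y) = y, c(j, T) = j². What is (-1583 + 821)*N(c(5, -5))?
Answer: -19050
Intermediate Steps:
(-1583 + 821)*N(c(5, -5)) = (-1583 + 821)*5² = -762*25 = -19050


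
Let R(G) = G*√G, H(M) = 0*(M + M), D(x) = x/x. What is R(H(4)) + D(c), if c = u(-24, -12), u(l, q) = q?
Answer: 1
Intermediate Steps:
c = -12
D(x) = 1
H(M) = 0 (H(M) = 0*(2*M) = 0)
R(G) = G^(3/2)
R(H(4)) + D(c) = 0^(3/2) + 1 = 0 + 1 = 1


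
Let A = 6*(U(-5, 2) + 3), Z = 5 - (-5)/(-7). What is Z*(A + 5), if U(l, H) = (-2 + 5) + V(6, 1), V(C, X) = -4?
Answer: 510/7 ≈ 72.857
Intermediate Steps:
U(l, H) = -1 (U(l, H) = (-2 + 5) - 4 = 3 - 4 = -1)
Z = 30/7 (Z = 5 - (-5)*(-1)/7 = 5 - 1*5/7 = 5 - 5/7 = 30/7 ≈ 4.2857)
A = 12 (A = 6*(-1 + 3) = 6*2 = 12)
Z*(A + 5) = 30*(12 + 5)/7 = (30/7)*17 = 510/7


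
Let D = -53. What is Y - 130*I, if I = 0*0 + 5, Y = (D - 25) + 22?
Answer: -706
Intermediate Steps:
Y = -56 (Y = (-53 - 25) + 22 = -78 + 22 = -56)
I = 5 (I = 0 + 5 = 5)
Y - 130*I = -56 - 130*5 = -56 - 650 = -706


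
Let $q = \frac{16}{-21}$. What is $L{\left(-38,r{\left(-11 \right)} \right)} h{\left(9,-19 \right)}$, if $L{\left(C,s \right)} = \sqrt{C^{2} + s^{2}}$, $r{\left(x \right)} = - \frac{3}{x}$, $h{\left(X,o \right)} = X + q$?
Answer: $\frac{173 \sqrt{174733}}{231} \approx 313.06$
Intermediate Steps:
$q = - \frac{16}{21}$ ($q = 16 \left(- \frac{1}{21}\right) = - \frac{16}{21} \approx -0.7619$)
$h{\left(X,o \right)} = - \frac{16}{21} + X$ ($h{\left(X,o \right)} = X - \frac{16}{21} = - \frac{16}{21} + X$)
$L{\left(-38,r{\left(-11 \right)} \right)} h{\left(9,-19 \right)} = \sqrt{\left(-38\right)^{2} + \left(- \frac{3}{-11}\right)^{2}} \left(- \frac{16}{21} + 9\right) = \sqrt{1444 + \left(\left(-3\right) \left(- \frac{1}{11}\right)\right)^{2}} \cdot \frac{173}{21} = \sqrt{1444 + \left(\frac{3}{11}\right)^{2}} \cdot \frac{173}{21} = \sqrt{1444 + \frac{9}{121}} \cdot \frac{173}{21} = \sqrt{\frac{174733}{121}} \cdot \frac{173}{21} = \frac{\sqrt{174733}}{11} \cdot \frac{173}{21} = \frac{173 \sqrt{174733}}{231}$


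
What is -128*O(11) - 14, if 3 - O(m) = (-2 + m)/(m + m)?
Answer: -3802/11 ≈ -345.64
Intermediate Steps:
O(m) = 3 - (-2 + m)/(2*m) (O(m) = 3 - (-2 + m)/(m + m) = 3 - (-2 + m)/(2*m))
-128*O(11) - 14 = -128*(5/2 + 1/11) - 14 = -128*57/22 - 14 = -3648/11 - 14 = -3802/11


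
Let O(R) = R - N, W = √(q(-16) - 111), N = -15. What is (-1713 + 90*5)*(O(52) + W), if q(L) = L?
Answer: -84621 - 1263*I*√127 ≈ -84621.0 - 14233.0*I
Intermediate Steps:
W = I*√127 (W = √(-16 - 111) = √(-127) = I*√127 ≈ 11.269*I)
O(R) = 15 + R (O(R) = R - 1*(-15) = R + 15 = 15 + R)
(-1713 + 90*5)*(O(52) + W) = (-1713 + 90*5)*((15 + 52) + I*√127) = (-1713 + 450)*(67 + I*√127) = -1263*(67 + I*√127) = -84621 - 1263*I*√127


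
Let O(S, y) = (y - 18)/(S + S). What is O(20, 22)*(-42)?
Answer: -21/5 ≈ -4.2000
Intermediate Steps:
O(S, y) = (-18 + y)/(2*S) (O(S, y) = (-18 + y)/((2*S)) = (-18 + y)*(1/(2*S)) = (-18 + y)/(2*S))
O(20, 22)*(-42) = ((½)*(-18 + 22)/20)*(-42) = ((½)*(1/20)*4)*(-42) = (⅒)*(-42) = -21/5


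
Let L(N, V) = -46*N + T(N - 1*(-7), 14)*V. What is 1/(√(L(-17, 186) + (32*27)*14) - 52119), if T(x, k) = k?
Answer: -52119/2716374679 - √15482/2716374679 ≈ -1.9233e-5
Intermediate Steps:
L(N, V) = -46*N + 14*V
1/(√(L(-17, 186) + (32*27)*14) - 52119) = 1/(√((-46*(-17) + 14*186) + (32*27)*14) - 52119) = 1/(√((782 + 2604) + 864*14) - 52119) = 1/(√(3386 + 12096) - 52119) = 1/(√15482 - 52119) = 1/(-52119 + √15482)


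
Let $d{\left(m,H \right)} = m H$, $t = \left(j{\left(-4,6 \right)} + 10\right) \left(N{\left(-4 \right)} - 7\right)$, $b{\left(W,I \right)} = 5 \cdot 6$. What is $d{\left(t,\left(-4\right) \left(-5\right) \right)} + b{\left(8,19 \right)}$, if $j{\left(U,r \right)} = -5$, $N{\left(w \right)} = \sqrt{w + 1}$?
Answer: $-670 + 100 i \sqrt{3} \approx -670.0 + 173.21 i$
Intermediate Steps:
$b{\left(W,I \right)} = 30$
$N{\left(w \right)} = \sqrt{1 + w}$
$t = -35 + 5 i \sqrt{3}$ ($t = \left(-5 + 10\right) \left(\sqrt{1 - 4} - 7\right) = 5 \left(\sqrt{-3} - 7\right) = 5 \left(i \sqrt{3} - 7\right) = 5 \left(-7 + i \sqrt{3}\right) = -35 + 5 i \sqrt{3} \approx -35.0 + 8.6602 i$)
$d{\left(m,H \right)} = H m$
$d{\left(t,\left(-4\right) \left(-5\right) \right)} + b{\left(8,19 \right)} = \left(-4\right) \left(-5\right) \left(-35 + 5 i \sqrt{3}\right) + 30 = 20 \left(-35 + 5 i \sqrt{3}\right) + 30 = \left(-700 + 100 i \sqrt{3}\right) + 30 = -670 + 100 i \sqrt{3}$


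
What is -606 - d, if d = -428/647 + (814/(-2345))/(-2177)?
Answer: -1999419654168/3302977055 ≈ -605.34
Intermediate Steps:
d = -2184441162/3302977055 (d = -428*1/647 + (814*(-1/2345))*(-1/2177) = -428/647 - 814/2345*(-1/2177) = -428/647 + 814/5105065 = -2184441162/3302977055 ≈ -0.66136)
-606 - d = -606 - 1*(-2184441162/3302977055) = -606 + 2184441162/3302977055 = -1999419654168/3302977055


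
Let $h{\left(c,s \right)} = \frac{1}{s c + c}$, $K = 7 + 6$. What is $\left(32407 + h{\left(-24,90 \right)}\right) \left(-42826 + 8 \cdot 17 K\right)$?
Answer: $- \frac{484326237741}{364} \approx -1.3306 \cdot 10^{9}$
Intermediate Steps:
$K = 13$
$h{\left(c,s \right)} = \frac{1}{c + c s}$ ($h{\left(c,s \right)} = \frac{1}{c s + c} = \frac{1}{c + c s}$)
$\left(32407 + h{\left(-24,90 \right)}\right) \left(-42826 + 8 \cdot 17 K\right) = \left(32407 + \frac{1}{\left(-24\right) \left(1 + 90\right)}\right) \left(-42826 + 8 \cdot 17 \cdot 13\right) = \left(32407 - \frac{1}{24 \cdot 91}\right) \left(-42826 + 136 \cdot 13\right) = \left(32407 - \frac{1}{2184}\right) \left(-42826 + 1768\right) = \left(32407 - \frac{1}{2184}\right) \left(-41058\right) = \frac{70776887}{2184} \left(-41058\right) = - \frac{484326237741}{364}$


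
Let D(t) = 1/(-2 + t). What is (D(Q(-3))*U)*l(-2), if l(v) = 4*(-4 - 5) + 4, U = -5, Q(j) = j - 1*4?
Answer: -160/9 ≈ -17.778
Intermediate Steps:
Q(j) = -4 + j (Q(j) = j - 4 = -4 + j)
l(v) = -32 (l(v) = 4*(-9) + 4 = -36 + 4 = -32)
(D(Q(-3))*U)*l(-2) = (-5/(-2 + (-4 - 3)))*(-32) = (-5/(-2 - 7))*(-32) = (-5/(-9))*(-32) = -⅑*(-5)*(-32) = (5/9)*(-32) = -160/9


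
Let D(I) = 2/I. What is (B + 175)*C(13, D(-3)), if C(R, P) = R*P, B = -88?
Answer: -754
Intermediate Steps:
C(R, P) = P*R
(B + 175)*C(13, D(-3)) = (-88 + 175)*((2/(-3))*13) = 87*((2*(-⅓))*13) = 87*(-⅔*13) = 87*(-26/3) = -754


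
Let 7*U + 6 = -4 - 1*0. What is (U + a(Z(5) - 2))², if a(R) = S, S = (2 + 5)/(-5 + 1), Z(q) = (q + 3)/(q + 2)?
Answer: 7921/784 ≈ 10.103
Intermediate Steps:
Z(q) = (3 + q)/(2 + q)
S = -7/4 (S = 7/(-4) = 7*(-¼) = -7/4 ≈ -1.7500)
a(R) = -7/4
U = -10/7 (U = -6/7 + (-4 - 1*0)/7 = -6/7 + (-4 + 0)/7 = -6/7 + (⅐)*(-4) = -6/7 - 4/7 = -10/7 ≈ -1.4286)
(U + a(Z(5) - 2))² = (-10/7 - 7/4)² = (-89/28)² = 7921/784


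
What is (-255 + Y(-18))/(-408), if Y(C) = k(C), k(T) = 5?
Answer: 125/204 ≈ 0.61275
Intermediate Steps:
Y(C) = 5
(-255 + Y(-18))/(-408) = (-255 + 5)/(-408) = -250*(-1/408) = 125/204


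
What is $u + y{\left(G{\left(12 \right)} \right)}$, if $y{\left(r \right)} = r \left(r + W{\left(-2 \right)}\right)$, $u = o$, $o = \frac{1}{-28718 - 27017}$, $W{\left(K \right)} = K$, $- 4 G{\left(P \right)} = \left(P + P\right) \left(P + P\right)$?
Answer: $\frac{1171772639}{55735} \approx 21024.0$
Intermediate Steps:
$G{\left(P \right)} = - P^{2}$ ($G{\left(P \right)} = - \frac{\left(P + P\right) \left(P + P\right)}{4} = - \frac{2 P 2 P}{4} = - \frac{4 P^{2}}{4} = - P^{2}$)
$o = - \frac{1}{55735}$ ($o = \frac{1}{-55735} = - \frac{1}{55735} \approx -1.7942 \cdot 10^{-5}$)
$u = - \frac{1}{55735} \approx -1.7942 \cdot 10^{-5}$
$y{\left(r \right)} = r \left(-2 + r\right)$ ($y{\left(r \right)} = r \left(r - 2\right) = r \left(-2 + r\right)$)
$u + y{\left(G{\left(12 \right)} \right)} = - \frac{1}{55735} + - 12^{2} \left(-2 - 12^{2}\right) = - \frac{1}{55735} + \left(-1\right) 144 \left(-2 - 144\right) = - \frac{1}{55735} - 144 \left(-2 - 144\right) = - \frac{1}{55735} - -21024 = - \frac{1}{55735} + 21024 = \frac{1171772639}{55735}$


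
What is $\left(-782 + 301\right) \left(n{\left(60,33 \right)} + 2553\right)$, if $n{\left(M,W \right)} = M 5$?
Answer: $-1372293$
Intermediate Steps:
$n{\left(M,W \right)} = 5 M$
$\left(-782 + 301\right) \left(n{\left(60,33 \right)} + 2553\right) = \left(-782 + 301\right) \left(5 \cdot 60 + 2553\right) = - 481 \left(300 + 2553\right) = \left(-481\right) 2853 = -1372293$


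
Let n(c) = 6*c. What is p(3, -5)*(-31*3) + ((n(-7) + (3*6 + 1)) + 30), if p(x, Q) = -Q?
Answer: -458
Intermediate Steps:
p(3, -5)*(-31*3) + ((n(-7) + (3*6 + 1)) + 30) = (-1*(-5))*(-31*3) + ((6*(-7) + (3*6 + 1)) + 30) = 5*(-93) + ((-42 + (18 + 1)) + 30) = -465 + ((-42 + 19) + 30) = -465 + (-23 + 30) = -465 + 7 = -458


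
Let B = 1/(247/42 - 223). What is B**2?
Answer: 1764/83156161 ≈ 2.1213e-5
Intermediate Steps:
B = -42/9119 (B = 1/(247*(1/42) - 223) = 1/(247/42 - 223) = 1/(-9119/42) = -42/9119 ≈ -0.0046058)
B**2 = (-42/9119)**2 = 1764/83156161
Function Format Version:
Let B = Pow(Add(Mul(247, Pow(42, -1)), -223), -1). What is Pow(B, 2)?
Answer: Rational(1764, 83156161) ≈ 2.1213e-5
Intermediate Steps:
B = Rational(-42, 9119) (B = Pow(Add(Mul(247, Rational(1, 42)), -223), -1) = Pow(Add(Rational(247, 42), -223), -1) = Pow(Rational(-9119, 42), -1) = Rational(-42, 9119) ≈ -0.0046058)
Pow(B, 2) = Pow(Rational(-42, 9119), 2) = Rational(1764, 83156161)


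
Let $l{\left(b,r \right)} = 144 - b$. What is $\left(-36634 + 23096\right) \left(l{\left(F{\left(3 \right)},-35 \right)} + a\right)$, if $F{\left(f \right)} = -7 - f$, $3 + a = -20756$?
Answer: $278950490$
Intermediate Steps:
$a = -20759$ ($a = -3 - 20756 = -20759$)
$\left(-36634 + 23096\right) \left(l{\left(F{\left(3 \right)},-35 \right)} + a\right) = \left(-36634 + 23096\right) \left(\left(144 - \left(-7 - 3\right)\right) - 20759\right) = - 13538 \left(\left(144 - \left(-7 - 3\right)\right) - 20759\right) = - 13538 \left(\left(144 - -10\right) - 20759\right) = - 13538 \left(\left(144 + 10\right) - 20759\right) = - 13538 \left(154 - 20759\right) = \left(-13538\right) \left(-20605\right) = 278950490$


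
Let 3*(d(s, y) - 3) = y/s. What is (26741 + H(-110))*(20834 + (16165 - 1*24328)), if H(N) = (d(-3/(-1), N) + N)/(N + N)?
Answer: 670907313763/1980 ≈ 3.3884e+8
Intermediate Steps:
d(s, y) = 3 + y/(3*s) (d(s, y) = 3 + (y/s)/3 = 3 + y/(3*s))
H(N) = (3 + 10*N/9)/(2*N) (H(N) = ((3 + N/(3*((-3/(-1))))) + N)/(N + N) = ((3 + N/(3*((-3*(-1))))) + N)/((2*N)) = ((3 + (⅓)*N/3) + N)*(1/(2*N)) = ((3 + (⅓)*N*(⅓)) + N)*(1/(2*N)) = ((3 + N/9) + N)*(1/(2*N)) = (3 + 10*N/9)*(1/(2*N)) = (3 + 10*N/9)/(2*N))
(26741 + H(-110))*(20834 + (16165 - 1*24328)) = (26741 + (1/18)*(27 + 10*(-110))/(-110))*(20834 + (16165 - 1*24328)) = (26741 + (1/18)*(-1/110)*(27 - 1100))*(20834 + (16165 - 24328)) = (26741 + (1/18)*(-1/110)*(-1073))*(20834 - 8163) = (26741 + 1073/1980)*12671 = (52948253/1980)*12671 = 670907313763/1980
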